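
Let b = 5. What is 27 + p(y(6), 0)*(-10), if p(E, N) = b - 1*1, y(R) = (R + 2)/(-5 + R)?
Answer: -13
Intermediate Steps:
y(R) = (2 + R)/(-5 + R)
p(E, N) = 4 (p(E, N) = 5 - 1*1 = 5 - 1 = 4)
27 + p(y(6), 0)*(-10) = 27 + 4*(-10) = 27 - 40 = -13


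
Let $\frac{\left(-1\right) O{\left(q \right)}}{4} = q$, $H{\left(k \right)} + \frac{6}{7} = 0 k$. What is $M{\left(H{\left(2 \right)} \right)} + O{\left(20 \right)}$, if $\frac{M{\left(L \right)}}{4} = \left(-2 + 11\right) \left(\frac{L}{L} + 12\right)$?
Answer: $388$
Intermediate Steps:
$H{\left(k \right)} = - \frac{6}{7}$ ($H{\left(k \right)} = - \frac{6}{7} + 0 k = - \frac{6}{7} + 0 = - \frac{6}{7}$)
$M{\left(L \right)} = 468$ ($M{\left(L \right)} = 4 \left(-2 + 11\right) \left(\frac{L}{L} + 12\right) = 4 \cdot 9 \left(1 + 12\right) = 4 \cdot 9 \cdot 13 = 4 \cdot 117 = 468$)
$O{\left(q \right)} = - 4 q$
$M{\left(H{\left(2 \right)} \right)} + O{\left(20 \right)} = 468 - 80 = 388$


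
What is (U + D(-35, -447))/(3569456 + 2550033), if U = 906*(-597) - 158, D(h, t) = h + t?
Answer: -541522/6119489 ≈ -0.088491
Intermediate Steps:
U = -541040 (U = -540882 - 158 = -541040)
(U + D(-35, -447))/(3569456 + 2550033) = (-541040 + (-35 - 447))/(3569456 + 2550033) = (-541040 - 482)/6119489 = -541522*1/6119489 = -541522/6119489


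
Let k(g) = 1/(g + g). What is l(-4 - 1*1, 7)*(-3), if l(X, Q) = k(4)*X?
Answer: 15/8 ≈ 1.8750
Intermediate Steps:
k(g) = 1/(2*g)
l(X, Q) = X/8 (l(X, Q) = ((½)/4)*X = ((½)*(¼))*X = X/8)
l(-4 - 1*1, 7)*(-3) = ((-4 - 1*1)/8)*(-3) = ((-4 - 1)/8)*(-3) = ((⅛)*(-5))*(-3) = -5/8*(-3) = 15/8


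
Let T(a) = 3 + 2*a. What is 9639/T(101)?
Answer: 9639/205 ≈ 47.020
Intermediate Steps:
9639/T(101) = 9639/(3 + 2*101) = 9639/(3 + 202) = 9639/205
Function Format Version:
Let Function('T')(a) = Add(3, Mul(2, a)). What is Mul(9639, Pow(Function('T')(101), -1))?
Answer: Rational(9639, 205) ≈ 47.020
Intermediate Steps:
Mul(9639, Pow(Function('T')(101), -1)) = Mul(9639, Pow(Add(3, Mul(2, 101)), -1)) = Mul(9639, Pow(Add(3, 202), -1)) = Mul(9639, Pow(205, -1)) = Mul(9639, Rational(1, 205)) = Rational(9639, 205)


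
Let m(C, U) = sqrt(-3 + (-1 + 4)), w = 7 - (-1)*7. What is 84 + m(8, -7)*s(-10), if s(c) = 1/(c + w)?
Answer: 84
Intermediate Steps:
w = 14 (w = 7 - 1*(-7) = 7 + 7 = 14)
m(C, U) = 0 (m(C, U) = sqrt(-3 + 3) = sqrt(0) = 0)
s(c) = 1/(14 + c) (s(c) = 1/(c + 14) = 1/(14 + c))
84 + m(8, -7)*s(-10) = 84 + 0/(14 - 10) = 84 + 0/4 = 84 + 0*(1/4) = 84 + 0 = 84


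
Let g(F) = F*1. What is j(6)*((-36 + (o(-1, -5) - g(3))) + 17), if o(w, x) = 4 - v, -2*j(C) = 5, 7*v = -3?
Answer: 615/14 ≈ 43.929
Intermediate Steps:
v = -3/7 (v = (⅐)*(-3) = -3/7 ≈ -0.42857)
j(C) = -5/2 (j(C) = -½*5 = -5/2)
o(w, x) = 31/7 (o(w, x) = 4 - 1*(-3/7) = 4 + 3/7 = 31/7)
g(F) = F
j(6)*((-36 + (o(-1, -5) - g(3))) + 17) = -5*((-36 + (31/7 - 1*3)) + 17)/2 = -5*((-36 + (31/7 - 3)) + 17)/2 = -5*((-36 + 10/7) + 17)/2 = -5*(-242/7 + 17)/2 = -5/2*(-123/7) = 615/14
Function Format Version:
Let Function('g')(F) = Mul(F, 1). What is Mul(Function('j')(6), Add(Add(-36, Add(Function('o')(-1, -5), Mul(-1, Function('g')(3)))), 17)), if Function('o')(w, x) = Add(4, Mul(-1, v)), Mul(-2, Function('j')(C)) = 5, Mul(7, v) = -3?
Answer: Rational(615, 14) ≈ 43.929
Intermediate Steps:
v = Rational(-3, 7) (v = Mul(Rational(1, 7), -3) = Rational(-3, 7) ≈ -0.42857)
Function('j')(C) = Rational(-5, 2) (Function('j')(C) = Mul(Rational(-1, 2), 5) = Rational(-5, 2))
Function('o')(w, x) = Rational(31, 7) (Function('o')(w, x) = Add(4, Mul(-1, Rational(-3, 7))) = Add(4, Rational(3, 7)) = Rational(31, 7))
Function('g')(F) = F
Mul(Function('j')(6), Add(Add(-36, Add(Function('o')(-1, -5), Mul(-1, Function('g')(3)))), 17)) = Mul(Rational(-5, 2), Add(Add(-36, Add(Rational(31, 7), Mul(-1, 3))), 17)) = Mul(Rational(-5, 2), Add(Add(-36, Add(Rational(31, 7), -3)), 17)) = Mul(Rational(-5, 2), Add(Add(-36, Rational(10, 7)), 17)) = Mul(Rational(-5, 2), Add(Rational(-242, 7), 17)) = Mul(Rational(-5, 2), Rational(-123, 7)) = Rational(615, 14)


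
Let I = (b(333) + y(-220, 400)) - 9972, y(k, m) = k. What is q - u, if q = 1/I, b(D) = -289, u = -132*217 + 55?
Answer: 299641308/10481 ≈ 28589.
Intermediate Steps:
u = -28589 (u = -28644 + 55 = -28589)
I = -10481 (I = (-289 - 220) - 9972 = -509 - 9972 = -10481)
q = -1/10481 (q = 1/(-10481) = -1/10481 ≈ -9.5411e-5)
q - u = -1/10481 - 1*(-28589) = -1/10481 + 28589 = 299641308/10481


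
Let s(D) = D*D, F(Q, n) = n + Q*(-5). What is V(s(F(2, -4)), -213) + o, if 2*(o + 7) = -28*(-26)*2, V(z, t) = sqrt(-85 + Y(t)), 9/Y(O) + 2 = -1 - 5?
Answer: 721 + I*sqrt(1378)/4 ≈ 721.0 + 9.2803*I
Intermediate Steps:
F(Q, n) = n - 5*Q
Y(O) = -9/8 (Y(O) = 9/(-2 + (-1 - 5)) = 9/(-2 - 6) = 9/(-8) = 9*(-1/8) = -9/8)
s(D) = D**2
V(z, t) = I*sqrt(1378)/4 (V(z, t) = sqrt(-85 - 9/8) = sqrt(-689/8) = I*sqrt(1378)/4)
o = 721 (o = -7 + (-28*(-26)*2)/2 = -7 + (728*2)/2 = -7 + (1/2)*1456 = -7 + 728 = 721)
V(s(F(2, -4)), -213) + o = I*sqrt(1378)/4 + 721 = 721 + I*sqrt(1378)/4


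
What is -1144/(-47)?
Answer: 1144/47 ≈ 24.340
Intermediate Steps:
-1144/(-47) = -1/47*(-1144) = 1144/47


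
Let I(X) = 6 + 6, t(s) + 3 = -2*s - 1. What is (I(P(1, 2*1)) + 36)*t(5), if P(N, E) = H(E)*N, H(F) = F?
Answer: -672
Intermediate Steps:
P(N, E) = E*N
t(s) = -4 - 2*s (t(s) = -3 + (-2*s - 1) = -3 + (-1 - 2*s) = -4 - 2*s)
I(X) = 12
(I(P(1, 2*1)) + 36)*t(5) = (12 + 36)*(-4 - 2*5) = 48*(-4 - 10) = 48*(-14) = -672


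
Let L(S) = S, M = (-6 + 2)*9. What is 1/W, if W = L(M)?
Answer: -1/36 ≈ -0.027778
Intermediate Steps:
M = -36 (M = -4*9 = -36)
W = -36
1/W = 1/(-36) = -1/36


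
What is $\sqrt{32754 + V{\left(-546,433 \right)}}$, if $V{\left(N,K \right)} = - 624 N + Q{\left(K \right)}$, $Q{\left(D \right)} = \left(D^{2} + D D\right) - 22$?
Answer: $\sqrt{748414} \approx 865.11$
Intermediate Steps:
$Q{\left(D \right)} = -22 + 2 D^{2}$ ($Q{\left(D \right)} = \left(D^{2} + D^{2}\right) - 22 = 2 D^{2} - 22 = -22 + 2 D^{2}$)
$V{\left(N,K \right)} = -22 - 624 N + 2 K^{2}$ ($V{\left(N,K \right)} = - 624 N + \left(-22 + 2 K^{2}\right) = -22 - 624 N + 2 K^{2}$)
$\sqrt{32754 + V{\left(-546,433 \right)}} = \sqrt{32754 - \left(-340682 - 374978\right)} = \sqrt{32754 + \left(-22 + 340704 + 2 \cdot 187489\right)} = \sqrt{32754 + \left(-22 + 340704 + 374978\right)} = \sqrt{32754 + 715660} = \sqrt{748414}$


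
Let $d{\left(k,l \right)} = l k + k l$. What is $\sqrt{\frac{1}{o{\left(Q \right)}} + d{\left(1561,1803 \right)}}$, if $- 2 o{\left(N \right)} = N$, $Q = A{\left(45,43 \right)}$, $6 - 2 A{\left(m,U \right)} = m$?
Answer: $\frac{\sqrt{8561657442}}{39} \approx 2372.5$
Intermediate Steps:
$A{\left(m,U \right)} = 3 - \frac{m}{2}$
$Q = - \frac{39}{2}$ ($Q = 3 - \frac{45}{2} = - \frac{39}{2} \approx -19.5$)
$o{\left(N \right)} = - \frac{N}{2}$
$d{\left(k,l \right)} = 2 k l$ ($d{\left(k,l \right)} = k l + k l = 2 k l$)
$\sqrt{\frac{1}{o{\left(Q \right)}} + d{\left(1561,1803 \right)}} = \sqrt{\frac{1}{\left(- \frac{1}{2}\right) \left(- \frac{39}{2}\right)} + 2 \cdot 1561 \cdot 1803} = \sqrt{\frac{1}{\frac{39}{4}} + 5628966} = \sqrt{\frac{4}{39} + 5628966} = \sqrt{\frac{219529678}{39}} = \frac{\sqrt{8561657442}}{39}$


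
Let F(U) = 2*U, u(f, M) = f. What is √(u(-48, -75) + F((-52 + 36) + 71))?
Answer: √62 ≈ 7.8740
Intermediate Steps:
√(u(-48, -75) + F((-52 + 36) + 71)) = √(-48 + 2*((-52 + 36) + 71)) = √(-48 + 2*(-16 + 71)) = √(-48 + 2*55) = √(-48 + 110) = √62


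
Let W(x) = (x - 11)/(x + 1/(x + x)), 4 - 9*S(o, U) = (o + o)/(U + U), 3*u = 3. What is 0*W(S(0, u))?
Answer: 0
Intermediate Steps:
u = 1 (u = (⅓)*3 = 1)
S(o, U) = 4/9 - o/(9*U) (S(o, U) = 4/9 - (o + o)/(9*(U + U)) = 4/9 - 2*o/(9*(2*U)) = 4/9 - 2*o*1/(2*U)/9 = 4/9 - o/(9*U))
W(x) = (-11 + x)/(x + 1/(2*x))
0*W(S(0, u)) = 0*(2*((⅑)*(-1*0 + 4*1)/1)*(-11 + (⅑)*(-1*0 + 4*1)/1)/(1 + 2*((⅑)*(-1*0 + 4*1)/1)²)) = 0*(2*((⅑)*1*(0 + 4))*(-11 + (⅑)*1*(0 + 4))/(1 + 2*((⅑)*1*(0 + 4))²)) = 0*(2*((⅑)*1*4)*(-11 + (⅑)*1*4)/(1 + 2*((⅑)*1*4)²)) = 0*(2*(4/9)*(-11 + 4/9)/(1 + 2*(4/9)²)) = 0*(2*(4/9)*(-95/9)/(1 + 2*(16/81))) = 0*(2*(4/9)*(-95/9)/(1 + 32/81)) = 0*(2*(4/9)*(-95/9)/(113/81)) = 0*(2*(4/9)*(81/113)*(-95/9)) = 0*(-760/113) = 0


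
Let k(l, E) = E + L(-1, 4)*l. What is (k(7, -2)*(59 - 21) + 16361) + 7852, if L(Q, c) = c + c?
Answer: 26265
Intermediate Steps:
L(Q, c) = 2*c
k(l, E) = E + 8*l (k(l, E) = E + (2*4)*l = E + 8*l)
(k(7, -2)*(59 - 21) + 16361) + 7852 = ((-2 + 8*7)*(59 - 21) + 16361) + 7852 = ((-2 + 56)*38 + 16361) + 7852 = (54*38 + 16361) + 7852 = (2052 + 16361) + 7852 = 18413 + 7852 = 26265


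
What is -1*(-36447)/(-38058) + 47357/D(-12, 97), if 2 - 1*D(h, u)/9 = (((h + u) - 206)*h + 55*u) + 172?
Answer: -1361456239/794308518 ≈ -1.7140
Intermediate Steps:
D(h, u) = -1530 - 495*u - 9*h*(-206 + h + u) (D(h, u) = 18 - 9*((((h + u) - 206)*h + 55*u) + 172) = 18 - 9*(((-206 + h + u)*h + 55*u) + 172) = 18 - 9*((h*(-206 + h + u) + 55*u) + 172) = 18 - 9*((55*u + h*(-206 + h + u)) + 172) = 18 - 9*(172 + 55*u + h*(-206 + h + u)) = 18 + (-1548 - 495*u - 9*h*(-206 + h + u)) = -1530 - 495*u - 9*h*(-206 + h + u))
-1*(-36447)/(-38058) + 47357/D(-12, 97) = -1*(-36447)/(-38058) + 47357/(-1530 - 495*97 - 9*(-12)² + 1854*(-12) - 9*(-12)*97) = 36447*(-1/38058) + 47357/(-1530 - 48015 - 9*144 - 22248 + 10476) = -12149/12686 + 47357/(-1530 - 48015 - 1296 - 22248 + 10476) = -12149/12686 + 47357/(-62613) = -12149/12686 + 47357*(-1/62613) = -12149/12686 - 47357/62613 = -1361456239/794308518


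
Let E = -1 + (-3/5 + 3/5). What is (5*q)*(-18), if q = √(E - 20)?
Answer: -90*I*√21 ≈ -412.43*I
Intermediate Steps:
E = -1 (E = -1 + (-3*⅕ + 3*(⅕)) = -1 + (-⅗ + ⅗) = -1 + 0 = -1)
q = I*√21 (q = √(-1 - 20) = √(-21) = I*√21 ≈ 4.5826*I)
(5*q)*(-18) = (5*(I*√21))*(-18) = (5*I*√21)*(-18) = -90*I*√21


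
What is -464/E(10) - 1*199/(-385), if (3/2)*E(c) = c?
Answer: -26597/385 ≈ -69.083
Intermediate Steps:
E(c) = 2*c/3
-464/E(10) - 1*199/(-385) = -464/((⅔)*10) - 1*199/(-385) = -464/20/3 - 199*(-1/385) = -464*3/20 + 199/385 = -348/5 + 199/385 = -26597/385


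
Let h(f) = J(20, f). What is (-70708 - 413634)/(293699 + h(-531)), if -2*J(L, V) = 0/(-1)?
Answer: -484342/293699 ≈ -1.6491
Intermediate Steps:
J(L, V) = 0 (J(L, V) = -0/(-1) = -0*(-1) = -½*0 = 0)
h(f) = 0
(-70708 - 413634)/(293699 + h(-531)) = (-70708 - 413634)/(293699 + 0) = -484342/293699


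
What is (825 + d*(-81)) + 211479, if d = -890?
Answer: 284394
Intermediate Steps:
(825 + d*(-81)) + 211479 = (825 - 890*(-81)) + 211479 = (825 + 72090) + 211479 = 72915 + 211479 = 284394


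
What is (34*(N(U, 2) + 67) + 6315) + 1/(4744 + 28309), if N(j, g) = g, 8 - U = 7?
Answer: 286272034/33053 ≈ 8661.0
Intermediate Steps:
U = 1 (U = 8 - 1*7 = 8 - 7 = 1)
(34*(N(U, 2) + 67) + 6315) + 1/(4744 + 28309) = (34*(2 + 67) + 6315) + 1/(4744 + 28309) = (34*69 + 6315) + 1/33053 = (2346 + 6315) + 1/33053 = 8661 + 1/33053 = 286272034/33053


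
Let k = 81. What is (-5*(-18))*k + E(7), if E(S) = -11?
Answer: 7279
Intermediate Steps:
(-5*(-18))*k + E(7) = -5*(-18)*81 - 11 = 90*81 - 11 = 7290 - 11 = 7279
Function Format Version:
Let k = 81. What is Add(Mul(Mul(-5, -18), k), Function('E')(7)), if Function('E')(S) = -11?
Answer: 7279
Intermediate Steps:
Add(Mul(Mul(-5, -18), k), Function('E')(7)) = Add(Mul(Mul(-5, -18), 81), -11) = Add(Mul(90, 81), -11) = Add(7290, -11) = 7279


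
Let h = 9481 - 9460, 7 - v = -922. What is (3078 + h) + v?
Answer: 4028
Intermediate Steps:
v = 929 (v = 7 - 1*(-922) = 7 + 922 = 929)
h = 21
(3078 + h) + v = (3078 + 21) + 929 = 3099 + 929 = 4028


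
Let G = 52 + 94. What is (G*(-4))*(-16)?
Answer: 9344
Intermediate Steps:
G = 146
(G*(-4))*(-16) = (146*(-4))*(-16) = -584*(-16) = 9344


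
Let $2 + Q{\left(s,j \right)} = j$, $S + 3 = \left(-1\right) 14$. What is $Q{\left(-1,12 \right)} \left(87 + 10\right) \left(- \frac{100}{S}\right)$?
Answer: $\frac{97000}{17} \approx 5705.9$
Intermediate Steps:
$S = -17$ ($S = -3 - 14 = -17$)
$Q{\left(s,j \right)} = -2 + j$
$Q{\left(-1,12 \right)} \left(87 + 10\right) \left(- \frac{100}{S}\right) = \left(-2 + 12\right) \left(87 + 10\right) \left(- \frac{100}{-17}\right) = 10 \cdot 97 \left(\left(-100\right) \left(- \frac{1}{17}\right)\right) = 970 \cdot \frac{100}{17} = \frac{97000}{17}$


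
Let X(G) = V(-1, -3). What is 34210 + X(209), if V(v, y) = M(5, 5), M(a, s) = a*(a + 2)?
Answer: 34245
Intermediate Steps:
M(a, s) = a*(2 + a)
V(v, y) = 35 (V(v, y) = 5*(2 + 5) = 5*7 = 35)
X(G) = 35
34210 + X(209) = 34210 + 35 = 34245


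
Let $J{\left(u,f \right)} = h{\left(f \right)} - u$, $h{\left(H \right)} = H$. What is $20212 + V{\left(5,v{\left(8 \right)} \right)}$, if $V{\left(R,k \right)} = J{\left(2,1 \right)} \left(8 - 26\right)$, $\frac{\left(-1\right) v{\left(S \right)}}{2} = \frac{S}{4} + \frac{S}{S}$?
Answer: $20230$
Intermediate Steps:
$v{\left(S \right)} = -2 - \frac{S}{2}$ ($v{\left(S \right)} = - 2 \left(\frac{S}{4} + \frac{S}{S}\right) = - 2 \left(S \frac{1}{4} + 1\right) = - 2 \left(\frac{S}{4} + 1\right) = - 2 \left(1 + \frac{S}{4}\right) = -2 - \frac{S}{2}$)
$J{\left(u,f \right)} = f - u$
$V{\left(R,k \right)} = 18$ ($V{\left(R,k \right)} = \left(1 - 2\right) \left(8 - 26\right) = \left(-1\right) \left(-18\right) = 18$)
$20212 + V{\left(5,v{\left(8 \right)} \right)} = 20212 + 18 = 20230$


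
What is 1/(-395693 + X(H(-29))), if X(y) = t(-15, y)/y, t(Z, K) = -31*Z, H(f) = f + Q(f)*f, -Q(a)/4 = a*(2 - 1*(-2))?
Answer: -29/11475098 ≈ -2.5272e-6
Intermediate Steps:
Q(a) = -16*a (Q(a) = -4*a*(2 - 1*(-2)) = -4*a*(2 + 2) = -4*a*4 = -16*a)
H(f) = f - 16*f**2 (H(f) = f + (-16*f)*f = f - 16*f**2)
X(y) = 465/y (X(y) = (-31*(-15))/y = 465/y)
1/(-395693 + X(H(-29))) = 1/(-395693 + 465/((-29*(1 - 16*(-29))))) = 1/(-395693 + 465/((-29*(1 + 464)))) = 1/(-395693 + 465/((-29*465))) = 1/(-395693 + 465/(-13485)) = 1/(-395693 + 465*(-1/13485)) = 1/(-395693 - 1/29) = 1/(-11475098/29) = -29/11475098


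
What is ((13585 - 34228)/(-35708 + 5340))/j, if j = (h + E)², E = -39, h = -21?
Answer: 6881/36441600 ≈ 0.00018882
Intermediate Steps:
j = 3600 (j = (-21 - 39)² = (-60)² = 3600)
((13585 - 34228)/(-35708 + 5340))/j = ((13585 - 34228)/(-35708 + 5340))/3600 = -20643/(-30368)*(1/3600) = -20643*(-1/30368)*(1/3600) = (20643/30368)*(1/3600) = 6881/36441600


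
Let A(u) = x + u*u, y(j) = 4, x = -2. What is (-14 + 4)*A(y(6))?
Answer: -140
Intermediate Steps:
A(u) = -2 + u² (A(u) = -2 + u*u = -2 + u²)
(-14 + 4)*A(y(6)) = (-14 + 4)*(-2 + 4²) = -10*(-2 + 16) = -10*14 = -140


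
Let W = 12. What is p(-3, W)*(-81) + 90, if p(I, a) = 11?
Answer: -801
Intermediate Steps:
p(-3, W)*(-81) + 90 = 11*(-81) + 90 = -891 + 90 = -801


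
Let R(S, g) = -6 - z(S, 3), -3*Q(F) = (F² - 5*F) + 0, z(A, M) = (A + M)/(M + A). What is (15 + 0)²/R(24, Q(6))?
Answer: -225/7 ≈ -32.143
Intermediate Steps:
z(A, M) = 1 (z(A, M) = (A + M)/(A + M) = 1)
Q(F) = -F²/3 + 5*F/3 (Q(F) = -((F² - 5*F) + 0)/3 = -(F² - 5*F)/3 = -F²/3 + 5*F/3)
R(S, g) = -7 (R(S, g) = -6 - 1*1 = -6 - 1 = -7)
(15 + 0)²/R(24, Q(6)) = (15 + 0)²/(-7) = 15²*(-⅐) = 225*(-⅐) = -225/7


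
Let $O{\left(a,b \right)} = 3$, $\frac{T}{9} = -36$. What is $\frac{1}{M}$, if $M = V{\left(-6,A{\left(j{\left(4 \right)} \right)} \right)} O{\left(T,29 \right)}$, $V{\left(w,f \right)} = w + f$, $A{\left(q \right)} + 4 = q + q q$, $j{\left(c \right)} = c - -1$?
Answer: $\frac{1}{60} \approx 0.016667$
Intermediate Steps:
$T = -324$ ($T = 9 \left(-36\right) = -324$)
$j{\left(c \right)} = 1 + c$ ($j{\left(c \right)} = c + 1 = 1 + c$)
$A{\left(q \right)} = -4 + q + q^{2}$ ($A{\left(q \right)} = -4 + \left(q + q q\right) = -4 + \left(q + q^{2}\right) = -4 + q + q^{2}$)
$V{\left(w,f \right)} = f + w$
$M = 60$ ($M = \left(\left(-4 + \left(1 + 4\right) + \left(1 + 4\right)^{2}\right) - 6\right) 3 = \left(\left(-4 + 5 + 5^{2}\right) - 6\right) 3 = \left(\left(-4 + 5 + 25\right) - 6\right) 3 = \left(26 - 6\right) 3 = 20 \cdot 3 = 60$)
$\frac{1}{M} = \frac{1}{60}$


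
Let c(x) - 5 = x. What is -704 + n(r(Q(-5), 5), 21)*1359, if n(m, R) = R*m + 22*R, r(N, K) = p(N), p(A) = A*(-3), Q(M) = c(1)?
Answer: 113452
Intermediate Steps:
c(x) = 5 + x
Q(M) = 6 (Q(M) = 5 + 1 = 6)
p(A) = -3*A
r(N, K) = -3*N
n(m, R) = 22*R + R*m
-704 + n(r(Q(-5), 5), 21)*1359 = -704 + (21*(22 - 3*6))*1359 = -704 + (21*(22 - 18))*1359 = -704 + (21*4)*1359 = -704 + 84*1359 = -704 + 114156 = 113452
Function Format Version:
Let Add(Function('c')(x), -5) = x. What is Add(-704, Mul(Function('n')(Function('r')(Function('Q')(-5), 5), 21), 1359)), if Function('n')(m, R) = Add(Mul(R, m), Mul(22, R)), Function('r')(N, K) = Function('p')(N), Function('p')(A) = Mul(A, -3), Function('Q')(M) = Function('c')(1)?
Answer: 113452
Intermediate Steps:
Function('c')(x) = Add(5, x)
Function('Q')(M) = 6 (Function('Q')(M) = Add(5, 1) = 6)
Function('p')(A) = Mul(-3, A)
Function('r')(N, K) = Mul(-3, N)
Function('n')(m, R) = Add(Mul(22, R), Mul(R, m))
Add(-704, Mul(Function('n')(Function('r')(Function('Q')(-5), 5), 21), 1359)) = Add(-704, Mul(Mul(21, Add(22, Mul(-3, 6))), 1359)) = Add(-704, Mul(Mul(21, Add(22, -18)), 1359)) = Add(-704, Mul(Mul(21, 4), 1359)) = Add(-704, Mul(84, 1359)) = Add(-704, 114156) = 113452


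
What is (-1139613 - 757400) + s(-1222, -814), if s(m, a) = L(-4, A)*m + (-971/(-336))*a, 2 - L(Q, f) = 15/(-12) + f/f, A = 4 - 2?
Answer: -319555297/168 ≈ -1.9021e+6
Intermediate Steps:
A = 2
L(Q, f) = 9/4 (L(Q, f) = 2 - (15/(-12) + f/f) = 2 - (15*(-1/12) + 1) = 2 - (-5/4 + 1) = 2 - 1*(-¼) = 2 + ¼ = 9/4)
s(m, a) = 9*m/4 + 971*a/336 (s(m, a) = 9*m/4 + (-971/(-336))*a = 9*m/4 + (-971*(-1/336))*a = 9*m/4 + 971*a/336)
(-1139613 - 757400) + s(-1222, -814) = (-1139613 - 757400) + ((9/4)*(-1222) + (971/336)*(-814)) = -1897013 + (-5499/2 - 395197/168) = -1897013 - 857113/168 = -319555297/168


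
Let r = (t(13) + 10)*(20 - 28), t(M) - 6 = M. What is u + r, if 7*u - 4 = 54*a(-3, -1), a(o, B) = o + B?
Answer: -1836/7 ≈ -262.29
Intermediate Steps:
t(M) = 6 + M
a(o, B) = B + o
u = -212/7 (u = 4/7 + (54*(-1 - 3))/7 = 4/7 + (54*(-4))/7 = 4/7 + (1/7)*(-216) = 4/7 - 216/7 = -212/7 ≈ -30.286)
r = -232 (r = ((6 + 13) + 10)*(20 - 28) = (19 + 10)*(-8) = 29*(-8) = -232)
u + r = -212/7 - 232 = -1836/7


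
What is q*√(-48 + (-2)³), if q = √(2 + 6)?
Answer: 8*I*√7 ≈ 21.166*I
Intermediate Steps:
q = 2*√2 (q = √8 = 2*√2 ≈ 2.8284)
q*√(-48 + (-2)³) = (2*√2)*√(-48 + (-2)³) = (2*√2)*√(-48 - 8) = (2*√2)*√(-56) = (2*√2)*(2*I*√14) = 8*I*√7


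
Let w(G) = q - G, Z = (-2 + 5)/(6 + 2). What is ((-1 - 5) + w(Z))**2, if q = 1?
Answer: 1849/64 ≈ 28.891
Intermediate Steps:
Z = 3/8 ≈ 0.37500
w(G) = 1 - G
((-1 - 5) + w(Z))**2 = ((-1 - 5) + (1 - 1*3/8))**2 = (-6 + (1 - 3/8))**2 = (-6 + 5/8)**2 = (-43/8)**2 = 1849/64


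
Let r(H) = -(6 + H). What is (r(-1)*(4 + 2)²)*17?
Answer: -3060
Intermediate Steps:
r(H) = -6 - H
(r(-1)*(4 + 2)²)*17 = ((-6 - 1*(-1))*(4 + 2)²)*17 = ((-6 + 1)*6²)*17 = -5*36*17 = -180*17 = -3060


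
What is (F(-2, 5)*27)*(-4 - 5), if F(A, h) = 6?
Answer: -1458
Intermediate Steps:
(F(-2, 5)*27)*(-4 - 5) = (6*27)*(-4 - 5) = 162*(-9) = -1458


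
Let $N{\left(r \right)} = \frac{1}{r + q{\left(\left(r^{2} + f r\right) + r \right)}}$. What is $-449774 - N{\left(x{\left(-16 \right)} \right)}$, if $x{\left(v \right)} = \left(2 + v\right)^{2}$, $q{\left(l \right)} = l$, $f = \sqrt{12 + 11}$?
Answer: $- \frac{1727014319311}{3839738} + \frac{\sqrt{23}}{7679476} \approx -4.4977 \cdot 10^{5}$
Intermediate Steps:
$f = \sqrt{23} \approx 4.7958$
$N{\left(r \right)} = \frac{1}{r^{2} + 2 r + r \sqrt{23}}$ ($N{\left(r \right)} = \frac{1}{r + \left(\left(r^{2} + \sqrt{23} r\right) + r\right)} = \frac{1}{r + \left(\left(r^{2} + r \sqrt{23}\right) + r\right)} = \frac{1}{r + \left(r + r^{2} + r \sqrt{23}\right)} = \frac{1}{r^{2} + 2 r + r \sqrt{23}}$)
$-449774 - N{\left(x{\left(-16 \right)} \right)} = -449774 - \frac{1}{\left(2 - 16\right)^{2} \left(2 + \left(2 - 16\right)^{2} + \sqrt{23}\right)} = -449774 - \frac{1}{\left(-14\right)^{2} \left(2 + \left(-14\right)^{2} + \sqrt{23}\right)} = -449774 - \frac{1}{196 \left(2 + 196 + \sqrt{23}\right)} = -449774 - \frac{1}{196 \left(198 + \sqrt{23}\right)}$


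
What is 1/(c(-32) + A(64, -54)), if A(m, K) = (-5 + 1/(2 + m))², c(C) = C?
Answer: -4356/31151 ≈ -0.13983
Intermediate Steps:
1/(c(-32) + A(64, -54)) = 1/(-32 + (9 + 5*64)²/(2 + 64)²) = 1/(-32 + (9 + 320)²/66²) = 1/(-32 + (1/4356)*329²) = 1/(-32 + (1/4356)*108241) = 1/(-32 + 108241/4356) = 1/(-31151/4356) = -4356/31151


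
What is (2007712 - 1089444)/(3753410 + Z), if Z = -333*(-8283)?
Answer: 918268/6511649 ≈ 0.14102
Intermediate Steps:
Z = 2758239
(2007712 - 1089444)/(3753410 + Z) = (2007712 - 1089444)/(3753410 + 2758239) = 918268/6511649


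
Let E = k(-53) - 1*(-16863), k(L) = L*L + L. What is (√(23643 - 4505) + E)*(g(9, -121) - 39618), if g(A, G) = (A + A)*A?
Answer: -774087264 - 39456*√19138 ≈ -7.7955e+8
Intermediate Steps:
g(A, G) = 2*A² (g(A, G) = (2*A)*A = 2*A²)
k(L) = L + L² (k(L) = L² + L = L + L²)
E = 19619 (E = -53*(1 - 53) - 1*(-16863) = -53*(-52) + 16863 = 2756 + 16863 = 19619)
(√(23643 - 4505) + E)*(g(9, -121) - 39618) = (√(23643 - 4505) + 19619)*(2*9² - 39618) = (√19138 + 19619)*(2*81 - 39618) = (19619 + √19138)*(162 - 39618) = (19619 + √19138)*(-39456) = -774087264 - 39456*√19138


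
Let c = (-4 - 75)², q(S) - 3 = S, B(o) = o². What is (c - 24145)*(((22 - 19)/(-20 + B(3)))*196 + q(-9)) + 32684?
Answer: 12068740/11 ≈ 1.0972e+6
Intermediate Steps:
q(S) = 3 + S
c = 6241 (c = (-79)² = 6241)
(c - 24145)*(((22 - 19)/(-20 + B(3)))*196 + q(-9)) + 32684 = (6241 - 24145)*(((22 - 19)/(-20 + 3²))*196 + (3 - 9)) + 32684 = -17904*((3/(-20 + 9))*196 - 6) + 32684 = -17904*((3/(-11))*196 - 6) + 32684 = -17904*((3*(-1/11))*196 - 6) + 32684 = -17904*(-3/11*196 - 6) + 32684 = -17904*(-588/11 - 6) + 32684 = -17904*(-654/11) + 32684 = 11709216/11 + 32684 = 12068740/11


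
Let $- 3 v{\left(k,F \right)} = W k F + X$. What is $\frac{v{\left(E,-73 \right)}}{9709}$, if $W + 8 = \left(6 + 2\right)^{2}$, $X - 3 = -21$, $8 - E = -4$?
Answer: $\frac{16358}{9709} \approx 1.6848$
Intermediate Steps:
$E = 12$ ($E = 8 - -4 = 8 + 4 = 12$)
$X = -18$ ($X = 3 - 21 = -18$)
$W = 56$ ($W = -8 + \left(6 + 2\right)^{2} = -8 + 8^{2} = -8 + 64 = 56$)
$v{\left(k,F \right)} = 6 - \frac{56 F k}{3}$ ($v{\left(k,F \right)} = - \frac{56 k F - 18}{3} = - \frac{56 F k - 18}{3} = - \frac{-18 + 56 F k}{3} = 6 - \frac{56 F k}{3}$)
$\frac{v{\left(E,-73 \right)}}{9709} = \frac{6 - \left(- \frac{4088}{3}\right) 12}{9709} = \left(6 + 16352\right) \frac{1}{9709} = 16358 \cdot \frac{1}{9709} = \frac{16358}{9709}$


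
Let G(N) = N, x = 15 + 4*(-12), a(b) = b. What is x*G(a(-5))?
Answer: 165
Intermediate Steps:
x = -33 (x = 15 - 48 = -33)
x*G(a(-5)) = -33*(-5) = 165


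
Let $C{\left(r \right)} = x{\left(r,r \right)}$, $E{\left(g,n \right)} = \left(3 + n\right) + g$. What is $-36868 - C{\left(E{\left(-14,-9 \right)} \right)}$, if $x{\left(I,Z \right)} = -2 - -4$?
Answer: $-36870$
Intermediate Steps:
$E{\left(g,n \right)} = 3 + g + n$
$x{\left(I,Z \right)} = 2$ ($x{\left(I,Z \right)} = -2 + 4 = 2$)
$C{\left(r \right)} = 2$
$-36868 - C{\left(E{\left(-14,-9 \right)} \right)} = -36868 - 2 = -36870$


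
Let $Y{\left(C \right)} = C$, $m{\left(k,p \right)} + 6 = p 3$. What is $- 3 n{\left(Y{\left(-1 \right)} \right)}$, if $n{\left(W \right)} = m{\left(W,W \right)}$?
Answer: $27$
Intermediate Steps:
$m{\left(k,p \right)} = -6 + 3 p$ ($m{\left(k,p \right)} = -6 + p 3 = -6 + 3 p$)
$n{\left(W \right)} = -6 + 3 W$
$- 3 n{\left(Y{\left(-1 \right)} \right)} = - 3 \left(-6 + 3 \left(-1\right)\right) = - 3 \left(-6 - 3\right) = \left(-3\right) \left(-9\right) = 27$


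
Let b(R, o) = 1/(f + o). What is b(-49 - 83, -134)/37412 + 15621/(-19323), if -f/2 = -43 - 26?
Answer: -779210695/963882768 ≈ -0.80841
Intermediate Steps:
f = 138 (f = -2*(-43 - 26) = -2*(-69) = 138)
b(R, o) = 1/(138 + o)
b(-49 - 83, -134)/37412 + 15621/(-19323) = 1/((138 - 134)*37412) + 15621/(-19323) = (1/37412)/4 + 15621*(-1/19323) = (¼)*(1/37412) - 5207/6441 = 1/149648 - 5207/6441 = -779210695/963882768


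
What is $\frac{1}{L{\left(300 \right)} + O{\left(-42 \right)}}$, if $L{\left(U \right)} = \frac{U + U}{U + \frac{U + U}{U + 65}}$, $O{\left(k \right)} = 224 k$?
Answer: $- \frac{367}{3452006} \approx -0.00010632$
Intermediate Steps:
$L{\left(U \right)} = \frac{2 U}{U + \frac{2 U}{65 + U}}$
$\frac{1}{L{\left(300 \right)} + O{\left(-42 \right)}} = \frac{1}{\frac{2 \left(65 + 300\right)}{67 + 300} + 224 \left(-42\right)} = \frac{1}{2 \cdot \frac{1}{367} \cdot 365 - 9408} = \frac{1}{\frac{730}{367} - 9408} = \frac{1}{- \frac{3452006}{367}} = - \frac{367}{3452006}$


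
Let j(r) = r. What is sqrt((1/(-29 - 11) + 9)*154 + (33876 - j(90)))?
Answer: sqrt(3516815)/10 ≈ 187.53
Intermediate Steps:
sqrt((1/(-29 - 11) + 9)*154 + (33876 - j(90))) = sqrt((1/(-29 - 11) + 9)*154 + (33876 - 1*90)) = sqrt((1/(-40) + 9)*154 + (33876 - 90)) = sqrt((-1/40 + 9)*154 + 33786) = sqrt((359/40)*154 + 33786) = sqrt(27643/20 + 33786) = sqrt(703363/20) = sqrt(3516815)/10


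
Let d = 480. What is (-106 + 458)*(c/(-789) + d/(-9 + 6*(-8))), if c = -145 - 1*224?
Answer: -13989536/4997 ≈ -2799.6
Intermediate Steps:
c = -369 (c = -145 - 224 = -369)
(-106 + 458)*(c/(-789) + d/(-9 + 6*(-8))) = (-106 + 458)*(-369/(-789) + 480/(-9 + 6*(-8))) = 352*(-369*(-1/789) + 480/(-9 - 48)) = 352*(123/263 + 480/(-57)) = 352*(123/263 + 480*(-1/57)) = 352*(123/263 - 160/19) = 352*(-39743/4997) = -13989536/4997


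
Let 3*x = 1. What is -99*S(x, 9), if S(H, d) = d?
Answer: -891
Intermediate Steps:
x = ⅓ (x = (⅓)*1 = ⅓ ≈ 0.33333)
-99*S(x, 9) = -99*9 = -891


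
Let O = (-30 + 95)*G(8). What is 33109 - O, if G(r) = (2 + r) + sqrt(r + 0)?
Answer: 32459 - 130*sqrt(2) ≈ 32275.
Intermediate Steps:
G(r) = 2 + r + sqrt(r) (G(r) = (2 + r) + sqrt(r) = 2 + r + sqrt(r))
O = 650 + 130*sqrt(2) (O = (-30 + 95)*(2 + 8 + sqrt(8)) = 65*(2 + 8 + 2*sqrt(2)) = 65*(10 + 2*sqrt(2)) = 650 + 130*sqrt(2) ≈ 833.85)
33109 - O = 33109 - (650 + 130*sqrt(2)) = 33109 + (-650 - 130*sqrt(2)) = 32459 - 130*sqrt(2)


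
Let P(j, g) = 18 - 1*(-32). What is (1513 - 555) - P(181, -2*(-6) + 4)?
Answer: 908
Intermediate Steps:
P(j, g) = 50 (P(j, g) = 18 + 32 = 50)
(1513 - 555) - P(181, -2*(-6) + 4) = (1513 - 555) - 1*50 = (1513 - 1*555) - 50 = (1513 - 555) - 50 = 958 - 50 = 908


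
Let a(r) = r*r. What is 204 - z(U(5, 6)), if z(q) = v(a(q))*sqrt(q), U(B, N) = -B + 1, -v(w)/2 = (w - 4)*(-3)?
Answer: 204 - 144*I ≈ 204.0 - 144.0*I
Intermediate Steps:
a(r) = r**2
v(w) = -24 + 6*w (v(w) = -2*(w - 4)*(-3) = -2*(-4 + w)*(-3) = -2*(12 - 3*w) = -24 + 6*w)
U(B, N) = 1 - B
z(q) = sqrt(q)*(-24 + 6*q**2) (z(q) = (-24 + 6*q**2)*sqrt(q) = sqrt(q)*(-24 + 6*q**2))
204 - z(U(5, 6)) = 204 - 6*sqrt(1 - 1*5)*(-4 + (1 - 1*5)**2) = 204 - 6*sqrt(1 - 5)*(-4 + (1 - 5)**2) = 204 - 6*sqrt(-4)*(-4 + (-4)**2) = 204 - 6*2*I*(-4 + 16) = 204 - 6*2*I*12 = 204 - 144*I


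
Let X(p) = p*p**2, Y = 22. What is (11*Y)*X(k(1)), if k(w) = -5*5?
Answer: -3781250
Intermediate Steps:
k(w) = -25
X(p) = p**3
(11*Y)*X(k(1)) = (11*22)*(-25)**3 = 242*(-15625) = -3781250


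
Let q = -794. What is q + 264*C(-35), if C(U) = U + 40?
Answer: 526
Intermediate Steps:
C(U) = 40 + U
q + 264*C(-35) = -794 + 264*(40 - 35) = -794 + 264*5 = -794 + 1320 = 526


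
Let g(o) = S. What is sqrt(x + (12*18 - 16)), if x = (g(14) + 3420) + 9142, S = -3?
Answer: sqrt(12759) ≈ 112.96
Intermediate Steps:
g(o) = -3
x = 12559 (x = (-3 + 3420) + 9142 = 3417 + 9142 = 12559)
sqrt(x + (12*18 - 16)) = sqrt(12559 + (12*18 - 16)) = sqrt(12559 + (216 - 16)) = sqrt(12559 + 200) = sqrt(12759)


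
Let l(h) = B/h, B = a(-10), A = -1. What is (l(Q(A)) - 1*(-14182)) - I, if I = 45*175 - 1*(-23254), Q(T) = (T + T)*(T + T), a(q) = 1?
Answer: -67787/4 ≈ -16947.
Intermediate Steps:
B = 1
Q(T) = 4*T² (Q(T) = (2*T)*(2*T) = 4*T²)
l(h) = 1/h
I = 31129 (I = 7875 + 23254 = 31129)
(l(Q(A)) - 1*(-14182)) - I = (1/(4*(-1)²) - 1*(-14182)) - 1*31129 = (1/(4*1) + 14182) - 31129 = (1/4 + 14182) - 31129 = (¼ + 14182) - 31129 = 56729/4 - 31129 = -67787/4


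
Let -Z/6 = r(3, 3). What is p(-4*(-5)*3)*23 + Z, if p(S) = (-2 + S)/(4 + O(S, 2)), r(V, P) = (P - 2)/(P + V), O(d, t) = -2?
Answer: 666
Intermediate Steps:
r(V, P) = (-2 + P)/(P + V)
Z = -1 (Z = -6*(-2 + 3)/(3 + 3) = -6/6 = -1 ≈ -1.0000)
p(S) = -1 + S/2 (p(S) = (-2 + S)/(4 - 2) = (-2 + S)/2 = (-2 + S)*(1/2) = -1 + S/2)
p(-4*(-5)*3)*23 + Z = (-1 + (-4*(-5)*3)/2)*23 - 1 = (-1 + (20*3)/2)*23 - 1 = (-1 + (1/2)*60)*23 - 1 = (-1 + 30)*23 - 1 = 29*23 - 1 = 667 - 1 = 666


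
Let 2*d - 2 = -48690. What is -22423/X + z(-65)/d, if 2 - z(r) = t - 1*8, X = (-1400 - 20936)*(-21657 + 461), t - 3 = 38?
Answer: 1766323003/1440659223808 ≈ 0.0012261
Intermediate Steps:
d = -24344 (d = 1 + (1/2)*(-48690) = 1 - 24345 = -24344)
t = 41 (t = 3 + 38 = 41)
X = 473433856 (X = -22336*(-21196) = 473433856)
z(r) = -31 (z(r) = 2 - (41 - 1*8) = 2 - (41 - 8) = 2 - 1*33 = 2 - 33 = -31)
-22423/X + z(-65)/d = -22423/473433856 - 31/(-24344) = -22423*1/473433856 - 31*(-1/24344) = -22423/473433856 + 31/24344 = 1766323003/1440659223808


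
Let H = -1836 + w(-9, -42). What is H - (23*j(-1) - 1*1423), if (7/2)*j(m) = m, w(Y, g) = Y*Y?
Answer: -2278/7 ≈ -325.43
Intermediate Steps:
w(Y, g) = Y²
j(m) = 2*m/7
H = -1755 (H = -1836 + (-9)² = -1836 + 81 = -1755)
H - (23*j(-1) - 1*1423) = -1755 - (23*((2/7)*(-1)) - 1*1423) = -1755 - (23*(-2/7) - 1423) = -1755 - (-46/7 - 1423) = -1755 - 1*(-10007/7) = -1755 + 10007/7 = -2278/7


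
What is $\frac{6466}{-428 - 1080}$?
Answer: $- \frac{3233}{754} \approx -4.2878$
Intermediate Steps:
$\frac{6466}{-428 - 1080} = \frac{6466}{-1508} = 6466 \left(- \frac{1}{1508}\right) = - \frac{3233}{754}$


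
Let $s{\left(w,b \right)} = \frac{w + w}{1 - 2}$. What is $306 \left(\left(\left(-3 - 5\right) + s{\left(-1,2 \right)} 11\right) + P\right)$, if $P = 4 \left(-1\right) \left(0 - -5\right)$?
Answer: $-1836$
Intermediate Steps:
$s{\left(w,b \right)} = - 2 w$ ($s{\left(w,b \right)} = \frac{2 w}{-1} = 2 w \left(-1\right) = - 2 w$)
$P = -20$ ($P = - 4 \left(0 + 5\right) = \left(-4\right) 5 = -20$)
$306 \left(\left(\left(-3 - 5\right) + s{\left(-1,2 \right)} 11\right) + P\right) = 306 \left(\left(\left(-3 - 5\right) + \left(-2\right) \left(-1\right) 11\right) - 20\right) = 306 \left(\left(-8 + 2 \cdot 11\right) - 20\right) = 306 \left(\left(-8 + 22\right) - 20\right) = 306 \left(14 - 20\right) = 306 \left(-6\right) = -1836$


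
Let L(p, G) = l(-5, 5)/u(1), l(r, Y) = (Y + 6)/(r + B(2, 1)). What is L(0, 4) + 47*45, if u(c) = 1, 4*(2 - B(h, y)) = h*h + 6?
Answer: 2113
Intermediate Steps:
B(h, y) = ½ - h²/4 (B(h, y) = 2 - (h*h + 6)/4 = 2 - (h² + 6)/4 = 2 - (6 + h²)/4 = 2 + (-3/2 - h²/4) = ½ - h²/4)
l(r, Y) = (6 + Y)/(-½ + r) (l(r, Y) = (Y + 6)/(r + (½ - ¼*2²)) = (6 + Y)/(r + (½ - ¼*4)) = (6 + Y)/(r + (½ - 1)) = (6 + Y)/(r - ½) = (6 + Y)/(-½ + r))
L(p, G) = -2 (L(p, G) = (2*(6 + 5)/(-1 + 2*(-5)))/1 = (2*11/(-1 - 10))*1 = (2*11/(-11))*1 = (2*(-1/11)*11)*1 = -2*1 = -2)
L(0, 4) + 47*45 = -2 + 47*45 = -2 + 2115 = 2113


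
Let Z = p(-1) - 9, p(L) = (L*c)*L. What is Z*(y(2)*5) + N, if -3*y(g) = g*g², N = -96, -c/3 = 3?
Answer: 144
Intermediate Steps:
c = -9 (c = -3*3 = -9)
y(g) = -g³/3 (y(g) = -g*g²/3 = -g³/3)
p(L) = -9*L² (p(L) = (L*(-9))*L = (-9*L)*L = -9*L²)
Z = -18 (Z = -9*(-1)² - 9 = -9*1 - 9 = -9 - 9 = -18)
Z*(y(2)*5) + N = -18*(-⅓*2³)*5 - 96 = -18*(-⅓*8)*5 - 96 = -(-48)*5 - 96 = -18*(-40/3) - 96 = 240 - 96 = 144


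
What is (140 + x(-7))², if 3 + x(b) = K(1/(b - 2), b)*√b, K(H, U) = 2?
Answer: 18741 + 548*I*√7 ≈ 18741.0 + 1449.9*I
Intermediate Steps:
x(b) = -3 + 2*√b
(140 + x(-7))² = (140 + (-3 + 2*√(-7)))² = (140 + (-3 + 2*(I*√7)))² = (140 + (-3 + 2*I*√7))² = (137 + 2*I*√7)²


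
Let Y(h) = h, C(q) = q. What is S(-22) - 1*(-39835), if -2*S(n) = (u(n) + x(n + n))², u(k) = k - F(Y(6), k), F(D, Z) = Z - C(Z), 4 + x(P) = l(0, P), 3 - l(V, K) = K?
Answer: 79229/2 ≈ 39615.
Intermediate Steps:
l(V, K) = 3 - K
x(P) = -1 - P (x(P) = -4 + (3 - P) = -1 - P)
F(D, Z) = 0 (F(D, Z) = Z - Z = 0)
u(k) = k (u(k) = k - 1*0 = k + 0 = k)
S(n) = -(-1 - n)²/2 (S(n) = -(n + (-1 - (n + n)))²/2 = -(n + (-1 - 2*n))²/2 = -(-1 - n)²/2)
S(-22) - 1*(-39835) = -(1 - 22)²/2 - 1*(-39835) = -½*(-21)² + 39835 = -½*441 + 39835 = -441/2 + 39835 = 79229/2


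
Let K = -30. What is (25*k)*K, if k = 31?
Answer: -23250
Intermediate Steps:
(25*k)*K = (25*31)*(-30) = 775*(-30) = -23250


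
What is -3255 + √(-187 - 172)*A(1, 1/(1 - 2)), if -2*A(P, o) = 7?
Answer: -3255 - 7*I*√359/2 ≈ -3255.0 - 66.316*I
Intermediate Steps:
A(P, o) = -7/2 (A(P, o) = -½*7 = -7/2)
-3255 + √(-187 - 172)*A(1, 1/(1 - 2)) = -3255 + √(-187 - 172)*(-7/2) = -3255 + √(-359)*(-7/2) = -3255 + (I*√359)*(-7/2) = -3255 - 7*I*√359/2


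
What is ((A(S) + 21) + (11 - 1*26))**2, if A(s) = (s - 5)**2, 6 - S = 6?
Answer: 961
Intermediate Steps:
S = 0 (S = 6 - 1*6 = 6 - 6 = 0)
A(s) = (-5 + s)**2
((A(S) + 21) + (11 - 1*26))**2 = (((-5 + 0)**2 + 21) + (11 - 1*26))**2 = (((-5)**2 + 21) + (11 - 26))**2 = ((25 + 21) - 15)**2 = (46 - 15)**2 = 31**2 = 961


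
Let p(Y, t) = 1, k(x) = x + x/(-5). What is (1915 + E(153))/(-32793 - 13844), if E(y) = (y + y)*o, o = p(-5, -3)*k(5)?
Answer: -3139/46637 ≈ -0.067307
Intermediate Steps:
k(x) = 4*x/5 (k(x) = x + x*(-1/5) = x - x/5 = 4*x/5)
o = 4 (o = 1*((4/5)*5) = 1*4 = 4)
E(y) = 8*y (E(y) = (y + y)*4 = (2*y)*4 = 8*y)
(1915 + E(153))/(-32793 - 13844) = (1915 + 8*153)/(-32793 - 13844) = (1915 + 1224)/(-46637) = 3139*(-1/46637) = -3139/46637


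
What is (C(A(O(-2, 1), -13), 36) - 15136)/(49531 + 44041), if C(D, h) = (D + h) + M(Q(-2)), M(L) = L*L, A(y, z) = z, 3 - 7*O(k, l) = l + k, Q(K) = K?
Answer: -15109/93572 ≈ -0.16147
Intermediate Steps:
O(k, l) = 3/7 - k/7 - l/7 (O(k, l) = 3/7 - (l + k)/7 = 3/7 - (k + l)/7 = 3/7 + (-k/7 - l/7) = 3/7 - k/7 - l/7)
M(L) = L²
C(D, h) = 4 + D + h (C(D, h) = (D + h) + (-2)² = (D + h) + 4 = 4 + D + h)
(C(A(O(-2, 1), -13), 36) - 15136)/(49531 + 44041) = ((4 - 13 + 36) - 15136)/(49531 + 44041) = (27 - 15136)/93572 = -15109*1/93572 = -15109/93572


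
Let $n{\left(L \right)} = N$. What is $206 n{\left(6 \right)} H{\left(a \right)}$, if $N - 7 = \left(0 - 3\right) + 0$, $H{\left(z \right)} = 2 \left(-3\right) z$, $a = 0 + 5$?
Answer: $-24720$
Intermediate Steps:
$a = 5$
$H{\left(z \right)} = - 6 z$
$N = 4$ ($N = 7 + \left(\left(0 - 3\right) + 0\right) = 7 + \left(-3 + 0\right) = 7 - 3 = 4$)
$n{\left(L \right)} = 4$
$206 n{\left(6 \right)} H{\left(a \right)} = 206 \cdot 4 \left(\left(-6\right) 5\right) = 824 \left(-30\right) = -24720$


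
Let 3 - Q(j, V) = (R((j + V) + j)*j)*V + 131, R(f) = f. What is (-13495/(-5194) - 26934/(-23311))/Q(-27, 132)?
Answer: 454477141/33643032334576 ≈ 1.3509e-5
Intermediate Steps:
Q(j, V) = -128 - V*j*(V + 2*j) (Q(j, V) = 3 - ((((j + V) + j)*j)*V + 131) = 3 - ((((V + j) + j)*j)*V + 131) = 3 - (((V + 2*j)*j)*V + 131) = 3 - ((j*(V + 2*j))*V + 131) = 3 - (V*j*(V + 2*j) + 131) = 3 - (131 + V*j*(V + 2*j)) = 3 + (-131 - V*j*(V + 2*j)) = -128 - V*j*(V + 2*j))
(-13495/(-5194) - 26934/(-23311))/Q(-27, 132) = (-13495/(-5194) - 26934/(-23311))/(-128 - 1*132*(-27)*(132 + 2*(-27))) = (-13495*(-1/5194) - 26934*(-1/23311))/(-128 - 1*132*(-27)*(132 - 54)) = (13495/5194 + 26934/23311)/(-128 - 1*132*(-27)*78) = 454477141/(121077334*(-128 + 277992)) = (454477141/121077334)/277864 = (454477141/121077334)*(1/277864) = 454477141/33643032334576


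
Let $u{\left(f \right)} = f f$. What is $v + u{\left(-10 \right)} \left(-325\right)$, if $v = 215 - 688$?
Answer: $-32973$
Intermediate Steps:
$u{\left(f \right)} = f^{2}$
$v = -473$
$v + u{\left(-10 \right)} \left(-325\right) = -473 + \left(-10\right)^{2} \left(-325\right) = -473 + 100 \left(-325\right) = -473 - 32500 = -32973$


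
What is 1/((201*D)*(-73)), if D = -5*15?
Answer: 1/1100475 ≈ 9.0870e-7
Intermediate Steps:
D = -75
1/((201*D)*(-73)) = 1/((201*(-75))*(-73)) = 1/(-15075*(-73)) = 1/1100475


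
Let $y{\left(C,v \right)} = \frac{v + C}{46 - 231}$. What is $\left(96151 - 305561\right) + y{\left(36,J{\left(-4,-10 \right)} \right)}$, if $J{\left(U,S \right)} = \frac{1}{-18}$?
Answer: $- \frac{697335947}{3330} \approx -2.0941 \cdot 10^{5}$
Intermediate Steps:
$J{\left(U,S \right)} = - \frac{1}{18}$
$y{\left(C,v \right)} = - \frac{C}{185} - \frac{v}{185}$ ($y{\left(C,v \right)} = \frac{C + v}{-185} = \left(C + v\right) \left(- \frac{1}{185}\right) = - \frac{C}{185} - \frac{v}{185}$)
$\left(96151 - 305561\right) + y{\left(36,J{\left(-4,-10 \right)} \right)} = \left(96151 - 305561\right) - \frac{647}{3330} = -209410 + \left(- \frac{36}{185} + \frac{1}{3330}\right) = -209410 - \frac{647}{3330} = - \frac{697335947}{3330}$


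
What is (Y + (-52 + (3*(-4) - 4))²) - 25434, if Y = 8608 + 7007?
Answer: -5195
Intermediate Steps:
Y = 15615
(Y + (-52 + (3*(-4) - 4))²) - 25434 = (15615 + (-52 + (3*(-4) - 4))²) - 25434 = (15615 + (-52 + (-12 - 4))²) - 25434 = (15615 + (-52 - 16)²) - 25434 = (15615 + (-68)²) - 25434 = (15615 + 4624) - 25434 = 20239 - 25434 = -5195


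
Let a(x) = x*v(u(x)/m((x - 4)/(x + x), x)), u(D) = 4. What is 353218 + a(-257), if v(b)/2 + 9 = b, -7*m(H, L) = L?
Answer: 357788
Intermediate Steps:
m(H, L) = -L/7
v(b) = -18 + 2*b
a(x) = x*(-18 - 56/x) (a(x) = x*(-18 + 2*(4/((-x/7)))) = x*(-18 + 2*(4*(-7/x))) = x*(-18 + 2*(-28/x)) = x*(-18 - 56/x))
353218 + a(-257) = 353218 + (-56 - 18*(-257)) = 353218 + (-56 + 4626) = 353218 + 4570 = 357788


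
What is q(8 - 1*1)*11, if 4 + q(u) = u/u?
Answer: -33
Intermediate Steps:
q(u) = -3 (q(u) = -4 + u/u = -4 + 1 = -3)
q(8 - 1*1)*11 = -3*11 = -33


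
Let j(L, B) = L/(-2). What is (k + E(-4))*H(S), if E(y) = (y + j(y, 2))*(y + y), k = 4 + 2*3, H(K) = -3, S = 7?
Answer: -78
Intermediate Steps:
j(L, B) = -L/2 (j(L, B) = L*(-½) = -L/2)
k = 10 (k = 4 + 6 = 10)
E(y) = y² (E(y) = (y - y/2)*(y + y) = (y/2)*(2*y) = y²)
(k + E(-4))*H(S) = (10 + (-4)²)*(-3) = (10 + 16)*(-3) = 26*(-3) = -78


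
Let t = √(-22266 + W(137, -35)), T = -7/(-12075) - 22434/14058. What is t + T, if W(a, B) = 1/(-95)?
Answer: -2149144/1347225 + I*√200950745/95 ≈ -1.5952 + 149.22*I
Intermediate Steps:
T = -2149144/1347225 (T = -7*(-1/12075) - 22434*1/14058 = 1/1725 - 3739/2343 = -2149144/1347225 ≈ -1.5952)
W(a, B) = -1/95
t = I*√200950745/95 (t = √(-22266 - 1/95) = √(-2115271/95) = I*√200950745/95 ≈ 149.22*I)
t + T = I*√200950745/95 - 2149144/1347225 = -2149144/1347225 + I*√200950745/95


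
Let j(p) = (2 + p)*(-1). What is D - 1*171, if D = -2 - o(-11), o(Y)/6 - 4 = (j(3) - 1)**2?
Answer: -413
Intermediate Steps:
j(p) = -2 - p
o(Y) = 240 (o(Y) = 24 + 6*((-2 - 1*3) - 1)**2 = 24 + 6*((-2 - 3) - 1)**2 = 24 + 6*(-5 - 1)**2 = 24 + 6*(-6)**2 = 24 + 6*36 = 24 + 216 = 240)
D = -242 (D = -2 - 1*240 = -2 - 240 = -242)
D - 1*171 = -242 - 1*171 = -242 - 171 = -413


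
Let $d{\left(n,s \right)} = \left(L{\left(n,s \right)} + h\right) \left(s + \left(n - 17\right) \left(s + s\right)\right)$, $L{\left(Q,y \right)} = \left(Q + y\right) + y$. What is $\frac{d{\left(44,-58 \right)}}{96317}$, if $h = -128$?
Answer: $\frac{638000}{96317} \approx 6.624$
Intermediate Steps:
$L{\left(Q,y \right)} = Q + 2 y$
$d{\left(n,s \right)} = \left(s + 2 s \left(-17 + n\right)\right) \left(-128 + n + 2 s\right)$ ($d{\left(n,s \right)} = \left(\left(n + 2 s\right) - 128\right) \left(s + \left(n - 17\right) \left(s + s\right)\right) = \left(-128 + n + 2 s\right) \left(s + \left(-17 + n\right) 2 s\right) = \left(-128 + n + 2 s\right) \left(s + 2 s \left(-17 + n\right)\right) = \left(s + 2 s \left(-17 + n\right)\right) \left(-128 + n + 2 s\right)$)
$\frac{d{\left(44,-58 \right)}}{96317} = \frac{\left(-58\right) \left(4224 - 12716 - -3828 + 2 \cdot 44 \left(44 + 2 \left(-58\right)\right)\right)}{96317} = - 58 \left(4224 - 12716 + 3828 + 2 \cdot 44 \left(44 - 116\right)\right) \frac{1}{96317} = - 58 \left(4224 - 12716 + 3828 + 2 \cdot 44 \left(-72\right)\right) \frac{1}{96317} = - 58 \left(4224 - 12716 + 3828 - 6336\right) \frac{1}{96317} = \left(-58\right) \left(-11000\right) \frac{1}{96317} = 638000 \cdot \frac{1}{96317} = \frac{638000}{96317}$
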